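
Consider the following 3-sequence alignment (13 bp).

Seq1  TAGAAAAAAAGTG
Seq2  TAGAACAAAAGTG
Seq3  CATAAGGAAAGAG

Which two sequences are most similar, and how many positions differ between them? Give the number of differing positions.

Pairwise Hamming distances:
  Seq1 vs Seq2: 1
  Seq1 vs Seq3: 5
  Seq2 vs Seq3: 5
The smallest is 1, between Seq1 and Seq2.

1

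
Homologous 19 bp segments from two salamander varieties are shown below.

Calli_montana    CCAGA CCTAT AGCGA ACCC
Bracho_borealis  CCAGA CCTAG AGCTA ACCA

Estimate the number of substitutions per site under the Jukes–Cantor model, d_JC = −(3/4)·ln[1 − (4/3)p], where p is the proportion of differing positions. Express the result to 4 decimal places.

Differing sites — 10:T/G; 14:G/T; 19:C/A.
p = 3/19 = 0.157895.
d = −0.75 · ln(1 − (4/3)·0.157895) = −0.75 · ln(0.789473) = −0.75 · (-0.236390) = 0.1773.

0.1773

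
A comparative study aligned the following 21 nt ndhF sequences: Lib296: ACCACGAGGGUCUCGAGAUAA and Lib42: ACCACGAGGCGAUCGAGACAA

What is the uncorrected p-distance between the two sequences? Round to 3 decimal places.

The sequences differ at positions 10 (G/C), 11 (U/G), 12 (C/A), 19 (U/C).
There are 4 differences over 21 sites, so p = 4/21 = 0.190.

0.190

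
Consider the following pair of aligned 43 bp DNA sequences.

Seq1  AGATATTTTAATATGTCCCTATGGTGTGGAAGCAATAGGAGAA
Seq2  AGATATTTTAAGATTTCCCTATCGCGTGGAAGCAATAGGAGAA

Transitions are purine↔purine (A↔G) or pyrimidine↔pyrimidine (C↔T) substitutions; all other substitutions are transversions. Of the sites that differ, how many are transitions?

1

Mismatches occur at site 12 (T/G, transversion), site 15 (G/T, transversion), site 23 (G/C, transversion), site 25 (T/C, transition).
Of the 4 differences, 1 transition and 3 transversions, so the answer is 1.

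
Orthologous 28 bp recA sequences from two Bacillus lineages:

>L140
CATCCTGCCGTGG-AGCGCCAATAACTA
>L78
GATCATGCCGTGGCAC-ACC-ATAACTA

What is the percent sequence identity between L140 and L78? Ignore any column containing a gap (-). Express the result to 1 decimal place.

Excluding the 3 gap columns leaves 25 comparable sites.
Differing sites — 1:C/G; 5:C/A; 16:G/C; 18:G/A.
21 of the 25 comparable sites match, so the percent identity is 21/25 × 100 = 84.0%.

84.0%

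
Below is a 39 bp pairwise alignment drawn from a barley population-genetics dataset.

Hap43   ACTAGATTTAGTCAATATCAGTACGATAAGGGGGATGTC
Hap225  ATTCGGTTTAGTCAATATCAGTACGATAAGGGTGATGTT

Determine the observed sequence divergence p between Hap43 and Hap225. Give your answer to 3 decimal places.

Mismatches occur at site 2 (C→T), site 4 (A→C), site 6 (A→G), site 33 (G→T), site 39 (C→T).
There are 5 differences over 39 sites, so p = 5/39 = 0.128.

0.128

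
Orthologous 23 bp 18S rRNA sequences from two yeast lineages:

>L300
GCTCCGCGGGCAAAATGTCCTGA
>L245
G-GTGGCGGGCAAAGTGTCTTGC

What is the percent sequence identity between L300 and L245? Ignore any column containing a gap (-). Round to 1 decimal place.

Excluding the 1 gap column leaves 22 comparable sites.
The sequences differ at positions 3 (T/G), 4 (C/T), 5 (C/G), 15 (A/G), 20 (C/T), 23 (A/C).
16 of the 22 comparable sites match, so the percent identity is 16/22 × 100 = 72.7%.

72.7%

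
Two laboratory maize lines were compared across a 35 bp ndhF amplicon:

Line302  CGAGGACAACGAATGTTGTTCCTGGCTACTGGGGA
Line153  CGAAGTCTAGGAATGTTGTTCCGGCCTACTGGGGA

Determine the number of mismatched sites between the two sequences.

The sequences differ at positions 4 (G/A), 6 (A/T), 8 (A/T), 10 (C/G), 23 (T/G), 25 (G/C).
That gives 6 mismatches out of 35 aligned sites, so the Hamming distance is 6.

6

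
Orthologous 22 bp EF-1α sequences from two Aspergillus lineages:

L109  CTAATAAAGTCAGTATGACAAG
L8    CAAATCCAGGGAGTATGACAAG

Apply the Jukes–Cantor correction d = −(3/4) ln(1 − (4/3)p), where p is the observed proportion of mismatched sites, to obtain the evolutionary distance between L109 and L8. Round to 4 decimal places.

0.2708

Differing sites — 2:T/A; 6:A/C; 7:A/C; 10:T/G; 11:C/G.
p = 5/22 = 0.227273.
d = −0.75 · ln(1 − (4/3)·0.227273) = −0.75 · ln(0.696969) = −0.75 · (-0.361014) = 0.2708.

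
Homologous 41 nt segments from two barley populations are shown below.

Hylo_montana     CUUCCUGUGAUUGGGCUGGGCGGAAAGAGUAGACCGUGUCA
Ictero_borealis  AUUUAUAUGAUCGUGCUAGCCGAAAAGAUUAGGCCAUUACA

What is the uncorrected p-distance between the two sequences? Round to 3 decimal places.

Differing sites — 1:C/A; 4:C/U; 5:C/A; 7:G/A; 12:U/C; 14:G/U; 18:G/A; 20:G/C; 23:G/A; 29:G/U; 33:A/G; 36:G/A; 38:G/U; 39:U/A.
There are 14 differences over 41 sites, so p = 14/41 = 0.341.

0.341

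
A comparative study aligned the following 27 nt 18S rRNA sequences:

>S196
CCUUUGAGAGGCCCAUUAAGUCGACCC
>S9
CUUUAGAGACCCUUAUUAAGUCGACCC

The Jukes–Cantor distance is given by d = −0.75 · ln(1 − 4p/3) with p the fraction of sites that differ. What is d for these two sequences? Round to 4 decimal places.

Differing sites — 2:C/U; 5:U/A; 10:G/C; 11:G/C; 13:C/U; 14:C/U.
p = 6/27 = 0.222222.
d = −0.75 · ln(1 − (4/3)·0.222222) = −0.75 · ln(0.703704) = −0.75 · (-0.351397) = 0.2635.

0.2635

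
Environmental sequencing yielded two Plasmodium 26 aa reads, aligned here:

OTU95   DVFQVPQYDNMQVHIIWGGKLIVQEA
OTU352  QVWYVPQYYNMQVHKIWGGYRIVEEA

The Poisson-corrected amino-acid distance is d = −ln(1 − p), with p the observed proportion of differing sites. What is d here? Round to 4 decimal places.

Mismatches occur at site 1 (D/Q), site 3 (F/W), site 4 (Q/Y), site 9 (D/Y), site 15 (I/K), site 20 (K/Y), site 21 (L/R), site 24 (Q/E).
p = 8/26 = 0.307692.
d = −ln(1 − 0.307692) = −ln(0.692308) = 0.3677.

0.3677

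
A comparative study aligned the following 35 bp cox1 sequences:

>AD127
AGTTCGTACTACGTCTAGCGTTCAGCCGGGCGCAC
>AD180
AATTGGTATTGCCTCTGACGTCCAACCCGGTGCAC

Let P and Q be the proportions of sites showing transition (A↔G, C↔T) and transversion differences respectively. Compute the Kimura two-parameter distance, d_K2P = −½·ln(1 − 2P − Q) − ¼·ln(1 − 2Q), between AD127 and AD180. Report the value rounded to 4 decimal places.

0.4384

The sequences differ at positions 2 (G/A, transition), 5 (C/G, transversion), 9 (C/T, transition), 11 (A/G, transition), 13 (G/C, transversion), 17 (A/G, transition), 18 (G/A, transition), 22 (T/C, transition), 25 (G/A, transition), 28 (G/C, transversion), 31 (C/T, transition).
Of the 11 differences, 8 transitions and 3 transversions over 35 sites: P = 8/35 = 0.228571, Q = 3/35 = 0.085714.
d = −0.5·ln(0.457144) − 0.25·ln(0.828572) = −0.5·(-0.782757) − 0.25·(-0.188052) = 0.4384.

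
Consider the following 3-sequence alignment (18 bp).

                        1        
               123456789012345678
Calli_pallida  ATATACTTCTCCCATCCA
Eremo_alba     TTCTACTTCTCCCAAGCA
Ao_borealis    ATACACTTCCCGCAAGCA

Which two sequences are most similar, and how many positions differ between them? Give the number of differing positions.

Pairwise Hamming distances:
  Calli_pallida vs Eremo_alba: 4
  Calli_pallida vs Ao_borealis: 5
  Eremo_alba vs Ao_borealis: 5
The smallest is 4, between Calli_pallida and Eremo_alba.

4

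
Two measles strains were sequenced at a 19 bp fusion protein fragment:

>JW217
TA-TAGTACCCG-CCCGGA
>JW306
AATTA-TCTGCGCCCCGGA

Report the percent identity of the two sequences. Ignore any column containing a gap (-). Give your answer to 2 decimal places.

Excluding the 3 gap columns leaves 16 comparable sites.
The sequences differ at positions 1 (T/A), 8 (A/C), 9 (C/T), 10 (C/G).
12 of the 16 comparable sites match, so the percent identity is 12/16 × 100 = 75.00%.

75.00%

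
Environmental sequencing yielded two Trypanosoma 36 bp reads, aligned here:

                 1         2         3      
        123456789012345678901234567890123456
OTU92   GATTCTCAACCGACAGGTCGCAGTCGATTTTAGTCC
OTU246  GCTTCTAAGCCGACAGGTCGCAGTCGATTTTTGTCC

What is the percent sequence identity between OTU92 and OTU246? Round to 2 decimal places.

Mismatches occur at site 2 (A→C), site 7 (C→A), site 9 (A→G), site 32 (A→T).
32 of the 36 sites match, so the percent identity is 32/36 × 100 = 88.89%.

88.89%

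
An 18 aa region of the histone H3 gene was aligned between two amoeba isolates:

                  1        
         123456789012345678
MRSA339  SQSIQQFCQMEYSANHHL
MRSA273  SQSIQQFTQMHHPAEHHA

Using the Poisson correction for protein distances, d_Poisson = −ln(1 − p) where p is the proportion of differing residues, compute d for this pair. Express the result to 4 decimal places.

The sequences differ at positions 8 (C/T), 11 (E/H), 12 (Y/H), 13 (S/P), 15 (N/E), 18 (L/A).
p = 6/18 = 0.333333.
d = −ln(1 − 0.333333) = −ln(0.666667) = 0.4055.

0.4055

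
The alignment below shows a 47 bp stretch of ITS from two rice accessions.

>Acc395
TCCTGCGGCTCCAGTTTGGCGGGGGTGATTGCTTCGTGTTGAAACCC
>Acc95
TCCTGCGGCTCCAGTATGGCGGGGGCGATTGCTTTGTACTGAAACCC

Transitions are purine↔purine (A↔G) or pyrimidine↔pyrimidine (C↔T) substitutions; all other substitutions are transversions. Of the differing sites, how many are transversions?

1

The sequences differ at positions 16 (T/A, transversion), 26 (T/C, transition), 35 (C/T, transition), 38 (G/A, transition), 39 (T/C, transition).
Of the 5 differences, 4 transitions and 1 transversion, so the answer is 1.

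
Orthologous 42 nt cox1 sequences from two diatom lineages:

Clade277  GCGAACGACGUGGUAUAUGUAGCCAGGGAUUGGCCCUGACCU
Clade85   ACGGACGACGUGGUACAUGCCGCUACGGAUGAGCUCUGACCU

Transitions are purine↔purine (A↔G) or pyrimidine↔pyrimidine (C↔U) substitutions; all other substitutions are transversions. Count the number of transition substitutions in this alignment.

7

Differing sites — 1:G/A (Ti); 4:A/G (Ti); 16:U/C (Ti); 20:U/C (Ti); 21:A/C (Tv); 24:C/U (Ti); 26:G/C (Tv); 31:U/G (Tv); 32:G/A (Ti); 35:C/U (Ti).
Of the 10 differences, 7 transitions and 3 transversions, so the answer is 7.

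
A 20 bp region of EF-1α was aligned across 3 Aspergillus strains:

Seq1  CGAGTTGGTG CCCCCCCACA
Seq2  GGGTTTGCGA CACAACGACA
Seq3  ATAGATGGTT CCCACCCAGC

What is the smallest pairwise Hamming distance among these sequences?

7

Pairwise Hamming distances:
  Seq1 vs Seq2: 10
  Seq1 vs Seq3: 7
  Seq2 vs Seq3: 13
The smallest is 7, between Seq1 and Seq3.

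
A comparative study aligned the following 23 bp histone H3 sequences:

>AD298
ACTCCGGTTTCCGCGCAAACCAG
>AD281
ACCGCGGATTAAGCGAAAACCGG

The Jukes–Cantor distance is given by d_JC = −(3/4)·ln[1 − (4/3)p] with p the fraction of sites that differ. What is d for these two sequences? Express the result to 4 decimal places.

0.3904

Mismatches occur at site 3 (T↔C), site 4 (C↔G), site 8 (T↔A), site 11 (C↔A), site 12 (C↔A), site 16 (C↔A), site 22 (A↔G).
p = 7/23 = 0.304348.
d = −0.75 · ln(1 − (4/3)·0.304348) = −0.75 · ln(0.594203) = −0.75 · (-0.520534) = 0.3904.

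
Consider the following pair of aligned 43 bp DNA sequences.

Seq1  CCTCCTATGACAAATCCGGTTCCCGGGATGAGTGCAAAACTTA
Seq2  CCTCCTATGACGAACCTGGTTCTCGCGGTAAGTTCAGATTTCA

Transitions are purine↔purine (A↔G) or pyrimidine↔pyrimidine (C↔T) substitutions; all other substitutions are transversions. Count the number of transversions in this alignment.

3

Mismatches occur at site 12 (A→G, transition), site 15 (T→C, transition), site 17 (C→T, transition), site 23 (C→T, transition), site 26 (G→C, transversion), site 28 (A→G, transition), site 30 (G→A, transition), site 34 (G→T, transversion), site 37 (A→G, transition), site 39 (A→T, transversion), site 40 (C→T, transition), site 42 (T→C, transition).
Of the 12 differences, 9 transitions and 3 transversions, so the answer is 3.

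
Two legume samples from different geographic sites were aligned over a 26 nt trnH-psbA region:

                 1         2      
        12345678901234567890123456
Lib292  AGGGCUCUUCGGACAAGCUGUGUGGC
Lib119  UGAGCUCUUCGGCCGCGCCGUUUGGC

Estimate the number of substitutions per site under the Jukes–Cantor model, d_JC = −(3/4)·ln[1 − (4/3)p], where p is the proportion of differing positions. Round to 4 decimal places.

Mismatches occur at site 1 (A→U), site 3 (G→A), site 13 (A→C), site 15 (A→G), site 16 (A→C), site 19 (U→C), site 22 (G→U).
p = 7/26 = 0.269231.
d = −0.75 · ln(1 − (4/3)·0.269231) = −0.75 · ln(0.641025) = −0.75 · (-0.444687) = 0.3335.

0.3335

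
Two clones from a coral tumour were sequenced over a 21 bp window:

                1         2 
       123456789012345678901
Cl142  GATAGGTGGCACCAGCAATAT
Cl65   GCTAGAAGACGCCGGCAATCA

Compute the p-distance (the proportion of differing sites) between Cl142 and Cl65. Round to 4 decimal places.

0.3810

The sequences differ at positions 2 (A/C), 6 (G/A), 7 (T/A), 9 (G/A), 11 (A/G), 14 (A/G), 20 (A/C), 21 (T/A).
There are 8 differences over 21 sites, so p = 8/21 = 0.3810.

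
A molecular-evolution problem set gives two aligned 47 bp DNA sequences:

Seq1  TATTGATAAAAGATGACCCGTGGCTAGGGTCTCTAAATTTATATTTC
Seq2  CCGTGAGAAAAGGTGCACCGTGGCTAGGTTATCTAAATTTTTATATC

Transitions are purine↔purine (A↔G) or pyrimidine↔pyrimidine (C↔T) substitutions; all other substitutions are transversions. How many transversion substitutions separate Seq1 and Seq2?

9

The sequences differ at positions 1 (T/C, transition), 2 (A/C, transversion), 3 (T/G, transversion), 7 (T/G, transversion), 13 (A/G, transition), 16 (A/C, transversion), 17 (C/A, transversion), 29 (G/T, transversion), 31 (C/A, transversion), 41 (A/T, transversion), 45 (T/A, transversion).
Of the 11 differences, 2 transitions and 9 transversions, so the answer is 9.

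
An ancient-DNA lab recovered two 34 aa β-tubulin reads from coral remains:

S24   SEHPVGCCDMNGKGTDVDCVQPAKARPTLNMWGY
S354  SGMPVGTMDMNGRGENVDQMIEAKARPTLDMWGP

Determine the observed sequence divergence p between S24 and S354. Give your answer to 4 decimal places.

0.3824

The sequences differ at positions 2 (E/G), 3 (H/M), 7 (C/T), 8 (C/M), 13 (K/R), 15 (T/E), 16 (D/N), 19 (C/Q), 20 (V/M), 21 (Q/I), 22 (P/E), 30 (N/D), 34 (Y/P).
There are 13 differences over 34 sites, so p = 13/34 = 0.3824.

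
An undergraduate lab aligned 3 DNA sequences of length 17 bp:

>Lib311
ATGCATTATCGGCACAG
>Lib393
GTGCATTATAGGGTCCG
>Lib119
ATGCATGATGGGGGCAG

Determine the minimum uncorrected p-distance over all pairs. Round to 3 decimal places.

0.235

Pairwise Hamming distances:
  Lib311 vs Lib393: 5
  Lib311 vs Lib119: 4
  Lib393 vs Lib119: 5
The smallest is 4 mismatches, between Lib311 and Lib119; p = 4/17 = 0.235.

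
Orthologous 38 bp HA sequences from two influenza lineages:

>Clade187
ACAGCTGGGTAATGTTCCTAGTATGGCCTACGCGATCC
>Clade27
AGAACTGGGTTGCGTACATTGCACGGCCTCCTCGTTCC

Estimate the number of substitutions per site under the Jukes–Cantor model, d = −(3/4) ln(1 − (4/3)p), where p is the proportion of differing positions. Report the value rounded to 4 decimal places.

The sequences differ at positions 2 (C/G), 4 (G/A), 11 (A/T), 12 (A/G), 13 (T/C), 16 (T/A), 18 (C/A), 20 (A/T), 22 (T/C), 24 (T/C), 30 (A/C), 32 (G/T), 35 (A/T).
p = 13/38 = 0.342105.
d = −0.75 · ln(1 − (4/3)·0.342105) = −0.75 · ln(0.543860) = −0.75 · (-0.609063) = 0.4568.

0.4568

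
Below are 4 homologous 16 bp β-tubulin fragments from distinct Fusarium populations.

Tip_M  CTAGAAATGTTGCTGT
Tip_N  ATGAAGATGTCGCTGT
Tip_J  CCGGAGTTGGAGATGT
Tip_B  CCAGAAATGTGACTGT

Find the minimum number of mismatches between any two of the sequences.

3

Pairwise Hamming distances:
  Tip_M vs Tip_N: 5
  Tip_M vs Tip_J: 7
  Tip_M vs Tip_B: 3
  Tip_N vs Tip_J: 7
  Tip_N vs Tip_B: 7
  Tip_J vs Tip_B: 7
The smallest is 3, between Tip_M and Tip_B.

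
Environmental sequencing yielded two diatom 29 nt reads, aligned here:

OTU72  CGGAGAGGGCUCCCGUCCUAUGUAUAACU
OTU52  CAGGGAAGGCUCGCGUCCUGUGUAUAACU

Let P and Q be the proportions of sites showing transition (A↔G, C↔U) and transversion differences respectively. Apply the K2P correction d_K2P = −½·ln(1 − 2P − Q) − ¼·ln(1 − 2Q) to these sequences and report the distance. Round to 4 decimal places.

Differing sites — 2:G/A (Ti); 4:A/G (Ti); 7:G/A (Ti); 13:C/G (Tv); 20:A/G (Ti).
Of the 5 differences, 4 transitions and 1 transversion over 29 sites: P = 4/29 = 0.137931, Q = 1/29 = 0.034483.
d = −0.5·ln(0.689655) − 0.25·ln(0.931034) = −0.5·(-0.371564) − 0.25·(-0.071459) = 0.2036.

0.2036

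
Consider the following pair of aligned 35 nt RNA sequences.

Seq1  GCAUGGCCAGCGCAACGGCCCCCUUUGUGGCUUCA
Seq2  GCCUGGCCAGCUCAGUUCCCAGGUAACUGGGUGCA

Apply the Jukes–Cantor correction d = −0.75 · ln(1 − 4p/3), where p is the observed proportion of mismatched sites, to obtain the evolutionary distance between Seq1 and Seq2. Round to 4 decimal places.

Differing sites — 3:A/C; 12:G/U; 15:A/G; 16:C/U; 17:G/U; 18:G/C; 21:C/A; 22:C/G; 23:C/G; 25:U/A; 26:U/A; 27:G/C; 31:C/G; 33:U/G.
p = 14/35 = 0.400000.
d = −0.75 · ln(1 − (4/3)·0.400000) = −0.75 · ln(0.466667) = −0.75 · (-0.762139) = 0.5716.

0.5716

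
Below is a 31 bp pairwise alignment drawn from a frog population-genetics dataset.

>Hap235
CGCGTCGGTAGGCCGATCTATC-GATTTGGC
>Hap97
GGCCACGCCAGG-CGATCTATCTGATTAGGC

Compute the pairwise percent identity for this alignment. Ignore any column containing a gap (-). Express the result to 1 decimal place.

79.3%

Excluding the 2 gap columns leaves 29 comparable sites.
Mismatches occur at site 1 (C↔G), site 4 (G↔C), site 5 (T↔A), site 8 (G↔C), site 9 (T↔C), site 28 (T↔A).
23 of the 29 comparable sites match, so the percent identity is 23/29 × 100 = 79.3%.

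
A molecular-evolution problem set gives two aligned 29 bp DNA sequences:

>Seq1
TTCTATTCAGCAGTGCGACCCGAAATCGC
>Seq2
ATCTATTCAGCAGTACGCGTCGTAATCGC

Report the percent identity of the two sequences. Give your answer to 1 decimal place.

79.3%

Differing sites — 1:T/A; 15:G/A; 18:A/C; 19:C/G; 20:C/T; 23:A/T.
23 of the 29 sites match, so the percent identity is 23/29 × 100 = 79.3%.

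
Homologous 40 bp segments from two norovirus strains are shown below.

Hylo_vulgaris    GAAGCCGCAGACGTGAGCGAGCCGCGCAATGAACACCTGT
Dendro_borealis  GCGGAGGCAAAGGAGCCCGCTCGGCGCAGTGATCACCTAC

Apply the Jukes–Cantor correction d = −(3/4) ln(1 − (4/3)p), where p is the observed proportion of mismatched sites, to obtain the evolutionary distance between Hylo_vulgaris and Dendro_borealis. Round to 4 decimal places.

Differing sites — 2:A/C; 3:A/G; 5:C/A; 6:C/G; 10:G/A; 12:C/G; 14:T/A; 16:A/C; 17:G/C; 20:A/C; 21:G/T; 23:C/G; 29:A/G; 33:A/T; 39:G/A; 40:T/C.
p = 16/40 = 0.400000.
d = −0.75 · ln(1 − (4/3)·0.400000) = −0.75 · ln(0.466667) = −0.75 · (-0.762139) = 0.5716.

0.5716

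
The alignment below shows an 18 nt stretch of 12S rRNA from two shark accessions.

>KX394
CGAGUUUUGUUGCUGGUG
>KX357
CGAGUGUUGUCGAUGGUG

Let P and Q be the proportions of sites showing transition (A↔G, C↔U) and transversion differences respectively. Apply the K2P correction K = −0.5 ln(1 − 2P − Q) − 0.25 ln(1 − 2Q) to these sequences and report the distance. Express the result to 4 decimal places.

0.1885

The sequences differ at positions 6 (U/G, transversion), 11 (U/C, transition), 13 (C/A, transversion).
Of the 3 differences, 1 transition and 2 transversions over 18 sites: P = 1/18 = 0.055556, Q = 2/18 = 0.111111.
d = −0.5·ln(0.777777) − 0.25·ln(0.777778) = −0.5·(-0.251315) − 0.25·(-0.251314) = 0.1885.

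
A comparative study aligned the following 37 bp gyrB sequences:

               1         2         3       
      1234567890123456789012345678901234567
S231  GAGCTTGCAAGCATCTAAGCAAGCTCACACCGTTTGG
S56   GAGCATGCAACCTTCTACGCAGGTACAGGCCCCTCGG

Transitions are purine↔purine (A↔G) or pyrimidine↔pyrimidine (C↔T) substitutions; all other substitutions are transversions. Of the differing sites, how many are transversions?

Differing sites — 5:T/A (Tv); 11:G/C (Tv); 13:A/T (Tv); 18:A/C (Tv); 22:A/G (Ti); 24:C/T (Ti); 25:T/A (Tv); 28:C/G (Tv); 29:A/G (Ti); 32:G/C (Tv); 33:T/C (Ti); 35:T/C (Ti).
Of the 12 differences, 5 transitions and 7 transversions, so the answer is 7.

7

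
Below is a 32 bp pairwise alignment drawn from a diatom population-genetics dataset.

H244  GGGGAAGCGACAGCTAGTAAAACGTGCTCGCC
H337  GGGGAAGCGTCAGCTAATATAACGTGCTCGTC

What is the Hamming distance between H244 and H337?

4

Mismatches occur at site 10 (A/T), site 17 (G/A), site 20 (A/T), site 31 (C/T).
That gives 4 mismatches out of 32 aligned sites, so the Hamming distance is 4.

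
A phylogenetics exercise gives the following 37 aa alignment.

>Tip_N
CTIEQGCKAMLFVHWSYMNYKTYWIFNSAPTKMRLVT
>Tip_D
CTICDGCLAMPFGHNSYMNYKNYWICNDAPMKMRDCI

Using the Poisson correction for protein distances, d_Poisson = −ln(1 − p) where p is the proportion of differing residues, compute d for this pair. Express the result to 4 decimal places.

0.4329

Mismatches occur at site 4 (E→C), site 5 (Q→D), site 8 (K→L), site 11 (L→P), site 13 (V→G), site 15 (W→N), site 22 (T→N), site 26 (F→C), site 28 (S→D), site 31 (T→M), site 35 (L→D), site 36 (V→C), site 37 (T→I).
p = 13/37 = 0.351351.
d = −ln(1 − 0.351351) = −ln(0.648649) = 0.4329.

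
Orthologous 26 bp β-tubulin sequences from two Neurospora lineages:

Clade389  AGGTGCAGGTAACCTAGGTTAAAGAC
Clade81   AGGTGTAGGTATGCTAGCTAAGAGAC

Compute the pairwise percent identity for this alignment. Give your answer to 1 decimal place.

Mismatches occur at site 6 (C↔T), site 12 (A↔T), site 13 (C↔G), site 18 (G↔C), site 20 (T↔A), site 22 (A↔G).
20 of the 26 sites match, so the percent identity is 20/26 × 100 = 76.9%.

76.9%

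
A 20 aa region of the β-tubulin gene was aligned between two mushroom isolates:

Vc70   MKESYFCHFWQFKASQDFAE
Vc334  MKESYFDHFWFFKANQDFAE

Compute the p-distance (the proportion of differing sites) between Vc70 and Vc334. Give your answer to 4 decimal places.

0.1500

The sequences differ at positions 7 (C/D), 11 (Q/F), 15 (S/N).
There are 3 differences over 20 sites, so p = 3/20 = 0.1500.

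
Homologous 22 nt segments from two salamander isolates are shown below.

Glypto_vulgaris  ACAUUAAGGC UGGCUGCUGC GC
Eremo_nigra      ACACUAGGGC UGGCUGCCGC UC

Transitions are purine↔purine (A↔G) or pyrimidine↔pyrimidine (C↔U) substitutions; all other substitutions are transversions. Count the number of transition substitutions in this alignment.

3

The sequences differ at positions 4 (U/C, transition), 7 (A/G, transition), 18 (U/C, transition), 21 (G/U, transversion).
Of the 4 differences, 3 transitions and 1 transversion, so the answer is 3.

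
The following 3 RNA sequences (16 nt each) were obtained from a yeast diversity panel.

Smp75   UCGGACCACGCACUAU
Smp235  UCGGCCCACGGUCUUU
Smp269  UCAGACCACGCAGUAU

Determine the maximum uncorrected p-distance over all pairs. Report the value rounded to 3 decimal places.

Pairwise Hamming distances:
  Smp75 vs Smp235: 4
  Smp75 vs Smp269: 2
  Smp235 vs Smp269: 6
The largest is 6 mismatches, between Smp235 and Smp269; p = 6/16 = 0.375.

0.375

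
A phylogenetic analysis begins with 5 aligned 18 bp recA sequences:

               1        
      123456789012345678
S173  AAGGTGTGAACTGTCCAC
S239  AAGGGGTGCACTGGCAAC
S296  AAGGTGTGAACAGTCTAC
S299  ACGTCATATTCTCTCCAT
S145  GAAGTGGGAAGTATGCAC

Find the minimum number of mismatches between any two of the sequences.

Pairwise Hamming distances:
  S173 vs S239: 4
  S173 vs S296: 2
  S173 vs S299: 9
  S173 vs S145: 6
  S239 vs S296: 5
  S239 vs S299: 11
  S239 vs S145: 10
  S296 vs S299: 11
  S296 vs S145: 8
  S299 vs S145: 14
The smallest is 2, between S173 and S296.

2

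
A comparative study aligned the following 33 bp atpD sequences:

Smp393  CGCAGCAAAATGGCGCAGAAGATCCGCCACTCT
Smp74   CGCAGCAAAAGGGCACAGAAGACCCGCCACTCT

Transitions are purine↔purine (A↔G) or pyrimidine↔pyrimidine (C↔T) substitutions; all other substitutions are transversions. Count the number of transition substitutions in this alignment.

2

The sequences differ at positions 11 (T/G, transversion), 15 (G/A, transition), 23 (T/C, transition).
Of the 3 differences, 2 transitions and 1 transversion, so the answer is 2.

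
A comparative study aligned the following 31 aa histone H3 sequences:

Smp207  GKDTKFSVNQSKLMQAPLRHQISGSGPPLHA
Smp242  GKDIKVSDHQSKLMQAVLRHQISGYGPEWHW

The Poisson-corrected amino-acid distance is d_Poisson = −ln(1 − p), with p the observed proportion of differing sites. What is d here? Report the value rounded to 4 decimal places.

0.3429

The sequences differ at positions 4 (T/I), 6 (F/V), 8 (V/D), 9 (N/H), 17 (P/V), 25 (S/Y), 28 (P/E), 29 (L/W), 31 (A/W).
p = 9/31 = 0.290323.
d = −ln(1 − 0.290323) = −ln(0.709677) = 0.3429.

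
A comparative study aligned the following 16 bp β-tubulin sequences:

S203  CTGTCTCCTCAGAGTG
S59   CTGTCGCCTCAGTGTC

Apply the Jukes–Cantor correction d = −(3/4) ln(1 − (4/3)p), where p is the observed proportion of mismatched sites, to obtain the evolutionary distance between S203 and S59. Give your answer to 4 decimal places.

0.2158

Mismatches occur at site 6 (T↔G), site 13 (A↔T), site 16 (G↔C).
p = 3/16 = 0.187500.
d = −0.75 · ln(1 − (4/3)·0.187500) = −0.75 · ln(0.750000) = −0.75 · (-0.287682) = 0.2158.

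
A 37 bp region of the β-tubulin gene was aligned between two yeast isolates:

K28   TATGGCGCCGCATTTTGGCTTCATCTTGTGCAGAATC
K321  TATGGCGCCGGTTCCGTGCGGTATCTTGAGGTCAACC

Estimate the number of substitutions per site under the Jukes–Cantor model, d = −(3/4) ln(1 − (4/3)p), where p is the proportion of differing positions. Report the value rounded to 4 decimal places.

0.5266

The sequences differ at positions 11 (C/G), 12 (A/T), 14 (T/C), 15 (T/C), 16 (T/G), 17 (G/T), 20 (T/G), 21 (T/G), 22 (C/T), 29 (T/A), 31 (C/G), 32 (A/T), 33 (G/C), 36 (T/C).
p = 14/37 = 0.378378.
d = −0.75 · ln(1 − (4/3)·0.378378) = −0.75 · ln(0.495496) = −0.75 · (-0.702196) = 0.5266.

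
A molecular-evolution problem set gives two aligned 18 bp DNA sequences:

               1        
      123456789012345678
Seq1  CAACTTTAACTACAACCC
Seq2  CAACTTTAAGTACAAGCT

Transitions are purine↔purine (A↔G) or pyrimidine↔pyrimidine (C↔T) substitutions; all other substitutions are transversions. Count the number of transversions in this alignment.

Mismatches occur at site 10 (C/G, transversion), site 16 (C/G, transversion), site 18 (C/T, transition).
Of the 3 differences, 1 transition and 2 transversions, so the answer is 2.

2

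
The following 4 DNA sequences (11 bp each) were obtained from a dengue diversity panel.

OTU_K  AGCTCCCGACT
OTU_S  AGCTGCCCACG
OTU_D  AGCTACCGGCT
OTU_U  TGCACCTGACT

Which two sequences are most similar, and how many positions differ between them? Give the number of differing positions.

2

Pairwise Hamming distances:
  OTU_K vs OTU_S: 3
  OTU_K vs OTU_D: 2
  OTU_K vs OTU_U: 3
  OTU_S vs OTU_D: 4
  OTU_S vs OTU_U: 6
  OTU_D vs OTU_U: 5
The smallest is 2, between OTU_K and OTU_D.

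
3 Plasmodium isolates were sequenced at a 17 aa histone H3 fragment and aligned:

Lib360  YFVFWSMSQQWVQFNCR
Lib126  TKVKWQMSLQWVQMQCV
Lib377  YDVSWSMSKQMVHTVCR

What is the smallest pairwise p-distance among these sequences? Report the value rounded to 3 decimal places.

Pairwise Hamming distances:
  Lib360 vs Lib126: 8
  Lib360 vs Lib377: 7
  Lib126 vs Lib377: 10
The smallest is 7 mismatches, between Lib360 and Lib377; p = 7/17 = 0.412.

0.412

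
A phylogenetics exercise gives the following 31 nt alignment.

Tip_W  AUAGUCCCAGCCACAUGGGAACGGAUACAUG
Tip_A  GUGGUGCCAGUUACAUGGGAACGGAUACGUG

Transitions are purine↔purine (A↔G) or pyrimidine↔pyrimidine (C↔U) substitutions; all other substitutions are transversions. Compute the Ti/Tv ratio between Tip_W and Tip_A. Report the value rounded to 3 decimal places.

5.000

The sequences differ at positions 1 (A/G, transition), 3 (A/G, transition), 6 (C/G, transversion), 11 (C/U, transition), 12 (C/U, transition), 29 (A/G, transition).
Of the 6 differences, 5 transitions and 1 transversion, so Ti/Tv = 5/1 = 5.000.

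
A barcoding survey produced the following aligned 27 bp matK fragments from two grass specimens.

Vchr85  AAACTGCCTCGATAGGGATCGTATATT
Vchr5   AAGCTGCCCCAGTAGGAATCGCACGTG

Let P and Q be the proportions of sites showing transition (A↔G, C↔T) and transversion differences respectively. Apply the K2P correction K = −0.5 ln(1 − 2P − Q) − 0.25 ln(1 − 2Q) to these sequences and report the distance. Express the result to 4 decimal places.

0.5159

The sequences differ at positions 3 (A/G, transition), 9 (T/C, transition), 11 (G/A, transition), 12 (A/G, transition), 17 (G/A, transition), 22 (T/C, transition), 24 (T/C, transition), 25 (A/G, transition), 27 (T/G, transversion).
Of the 9 differences, 8 transitions and 1 transversion over 27 sites: P = 8/27 = 0.296296, Q = 1/27 = 0.037037.
d = −0.5·ln(0.370371) − 0.25·ln(0.925926) = −0.5·(-0.993250) − 0.25·(-0.076961) = 0.5159.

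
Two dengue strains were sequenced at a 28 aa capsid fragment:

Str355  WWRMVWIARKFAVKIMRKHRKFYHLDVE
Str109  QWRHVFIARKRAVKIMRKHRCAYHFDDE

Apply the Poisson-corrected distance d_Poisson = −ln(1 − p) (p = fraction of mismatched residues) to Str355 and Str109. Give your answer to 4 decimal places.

The sequences differ at positions 1 (W/Q), 4 (M/H), 6 (W/F), 11 (F/R), 21 (K/C), 22 (F/A), 25 (L/F), 27 (V/D).
p = 8/28 = 0.285714.
d = −ln(1 − 0.285714) = −ln(0.714286) = 0.3365.

0.3365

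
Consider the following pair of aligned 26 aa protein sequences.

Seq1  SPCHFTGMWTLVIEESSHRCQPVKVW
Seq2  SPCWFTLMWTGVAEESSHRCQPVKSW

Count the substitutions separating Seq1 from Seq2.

5

Mismatches occur at site 4 (H→W), site 7 (G→L), site 11 (L→G), site 13 (I→A), site 25 (V→S).
That gives 5 mismatches out of 26 aligned sites, so the Hamming distance is 5.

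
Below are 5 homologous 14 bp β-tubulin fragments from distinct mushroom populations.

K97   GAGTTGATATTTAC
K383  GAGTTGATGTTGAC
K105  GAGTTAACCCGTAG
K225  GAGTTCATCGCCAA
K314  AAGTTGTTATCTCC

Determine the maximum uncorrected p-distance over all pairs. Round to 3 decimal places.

0.643

Pairwise Hamming distances:
  K97 vs K383: 2
  K97 vs K105: 6
  K97 vs K225: 6
  K97 vs K314: 4
  K383 vs K105: 7
  K383 vs K225: 6
  K383 vs K314: 6
  K105 vs K225: 6
  K105 vs K314: 9
  K225 vs K314: 8
The largest is 9 mismatches, between K105 and K314; p = 9/14 = 0.643.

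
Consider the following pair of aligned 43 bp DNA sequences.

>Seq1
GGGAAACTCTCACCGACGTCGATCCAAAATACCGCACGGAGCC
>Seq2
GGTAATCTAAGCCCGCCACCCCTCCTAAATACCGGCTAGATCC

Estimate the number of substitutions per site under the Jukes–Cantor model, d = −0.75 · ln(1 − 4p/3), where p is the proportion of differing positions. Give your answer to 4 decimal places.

The sequences differ at positions 3 (G/T), 6 (A/T), 9 (C/A), 10 (T/A), 11 (C/G), 12 (A/C), 16 (A/C), 18 (G/A), 19 (T/C), 21 (G/C), 22 (A/C), 26 (A/T), 35 (C/G), 36 (A/C), 37 (C/T), 38 (G/A), 41 (G/T).
p = 17/43 = 0.395349.
d = −0.75 · ln(1 − (4/3)·0.395349) = −0.75 · ln(0.472868) = −0.75 · (-0.748939) = 0.5617.

0.5617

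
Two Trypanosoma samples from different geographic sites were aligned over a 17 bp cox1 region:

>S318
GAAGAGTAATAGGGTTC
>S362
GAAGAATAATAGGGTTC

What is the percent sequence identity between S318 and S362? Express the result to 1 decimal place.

The sequences differ at position 6 (G/A).
16 of the 17 sites match, so the percent identity is 16/17 × 100 = 94.1%.

94.1%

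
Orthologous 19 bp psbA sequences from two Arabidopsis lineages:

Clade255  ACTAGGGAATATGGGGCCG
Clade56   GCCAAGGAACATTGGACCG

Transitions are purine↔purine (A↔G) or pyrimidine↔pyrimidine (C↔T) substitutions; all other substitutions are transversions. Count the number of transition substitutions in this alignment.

Differing sites — 1:A/G (Ti); 3:T/C (Ti); 5:G/A (Ti); 10:T/C (Ti); 13:G/T (Tv); 16:G/A (Ti).
Of the 6 differences, 5 transitions and 1 transversion, so the answer is 5.

5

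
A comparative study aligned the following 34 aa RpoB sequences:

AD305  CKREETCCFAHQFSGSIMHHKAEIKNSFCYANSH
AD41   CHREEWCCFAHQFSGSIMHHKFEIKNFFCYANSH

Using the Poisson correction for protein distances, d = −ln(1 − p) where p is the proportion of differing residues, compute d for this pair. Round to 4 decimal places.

The sequences differ at positions 2 (K/H), 6 (T/W), 22 (A/F), 27 (S/F).
p = 4/34 = 0.117647.
d = −ln(1 − 0.117647) = −ln(0.882353) = 0.1252.

0.1252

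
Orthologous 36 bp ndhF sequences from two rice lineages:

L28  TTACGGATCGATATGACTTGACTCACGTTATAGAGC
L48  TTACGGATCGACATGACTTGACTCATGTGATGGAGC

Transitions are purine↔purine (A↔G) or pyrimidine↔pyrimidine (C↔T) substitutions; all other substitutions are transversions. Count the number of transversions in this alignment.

1

Mismatches occur at site 12 (T/C, transition), site 26 (C/T, transition), site 29 (T/G, transversion), site 32 (A/G, transition).
Of the 4 differences, 3 transitions and 1 transversion, so the answer is 1.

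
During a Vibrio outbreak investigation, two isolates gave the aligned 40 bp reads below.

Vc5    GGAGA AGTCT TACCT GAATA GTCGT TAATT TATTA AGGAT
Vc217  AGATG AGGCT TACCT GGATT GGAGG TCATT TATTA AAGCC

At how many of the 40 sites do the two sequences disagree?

13

Differing sites — 1:G/A; 4:G/T; 5:A/G; 8:T/G; 17:A/G; 20:A/T; 22:T/G; 23:C/A; 25:T/G; 27:A/C; 37:G/A; 39:A/C; 40:T/C.
That gives 13 mismatches out of 40 aligned sites, so the Hamming distance is 13.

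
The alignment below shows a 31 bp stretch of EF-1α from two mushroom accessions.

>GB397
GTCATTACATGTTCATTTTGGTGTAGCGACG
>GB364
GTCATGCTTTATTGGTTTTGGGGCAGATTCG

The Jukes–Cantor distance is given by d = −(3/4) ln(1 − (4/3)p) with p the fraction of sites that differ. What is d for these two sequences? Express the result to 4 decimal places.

Mismatches occur at site 6 (T↔G), site 7 (A↔C), site 8 (C↔T), site 9 (A↔T), site 11 (G↔A), site 14 (C↔G), site 15 (A↔G), site 22 (T↔G), site 24 (T↔C), site 27 (C↔A), site 28 (G↔T), site 29 (A↔T).
p = 12/31 = 0.387097.
d = −0.75 · ln(1 − (4/3)·0.387097) = −0.75 · ln(0.483871) = −0.75 · (-0.725937) = 0.5445.

0.5445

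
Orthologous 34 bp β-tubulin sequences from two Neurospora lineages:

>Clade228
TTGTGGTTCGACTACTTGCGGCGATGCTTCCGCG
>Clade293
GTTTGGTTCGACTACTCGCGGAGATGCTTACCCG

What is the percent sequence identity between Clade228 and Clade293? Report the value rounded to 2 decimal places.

The sequences differ at positions 1 (T/G), 3 (G/T), 17 (T/C), 22 (C/A), 30 (C/A), 32 (G/C).
28 of the 34 sites match, so the percent identity is 28/34 × 100 = 82.35%.

82.35%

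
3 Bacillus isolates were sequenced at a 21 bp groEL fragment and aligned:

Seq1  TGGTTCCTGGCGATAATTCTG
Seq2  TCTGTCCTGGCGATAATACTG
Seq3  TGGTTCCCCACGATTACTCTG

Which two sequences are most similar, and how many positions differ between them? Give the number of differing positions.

4

Pairwise Hamming distances:
  Seq1 vs Seq2: 4
  Seq1 vs Seq3: 5
  Seq2 vs Seq3: 9
The smallest is 4, between Seq1 and Seq2.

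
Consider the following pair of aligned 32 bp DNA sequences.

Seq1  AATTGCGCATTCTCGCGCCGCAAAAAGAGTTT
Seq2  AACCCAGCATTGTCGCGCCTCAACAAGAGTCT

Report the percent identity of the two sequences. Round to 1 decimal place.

75.0%

The sequences differ at positions 3 (T/C), 4 (T/C), 5 (G/C), 6 (C/A), 12 (C/G), 20 (G/T), 24 (A/C), 31 (T/C).
24 of the 32 sites match, so the percent identity is 24/32 × 100 = 75.0%.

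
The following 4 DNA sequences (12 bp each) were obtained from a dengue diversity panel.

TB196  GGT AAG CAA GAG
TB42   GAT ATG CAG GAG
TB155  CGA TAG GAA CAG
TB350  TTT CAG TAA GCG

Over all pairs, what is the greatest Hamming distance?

8

Pairwise Hamming distances:
  TB196 vs TB42: 3
  TB196 vs TB155: 5
  TB196 vs TB350: 5
  TB42 vs TB155: 8
  TB42 vs TB350: 7
  TB155 vs TB350: 7
The largest is 8, between TB42 and TB155.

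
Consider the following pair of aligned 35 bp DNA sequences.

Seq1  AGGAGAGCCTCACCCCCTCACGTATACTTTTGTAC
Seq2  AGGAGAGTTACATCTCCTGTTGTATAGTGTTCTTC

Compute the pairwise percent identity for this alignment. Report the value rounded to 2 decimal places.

Mismatches occur at site 8 (C/T), site 9 (C/T), site 10 (T/A), site 13 (C/T), site 15 (C/T), site 19 (C/G), site 20 (A/T), site 21 (C/T), site 27 (C/G), site 29 (T/G), site 32 (G/C), site 34 (A/T).
23 of the 35 sites match, so the percent identity is 23/35 × 100 = 65.71%.

65.71%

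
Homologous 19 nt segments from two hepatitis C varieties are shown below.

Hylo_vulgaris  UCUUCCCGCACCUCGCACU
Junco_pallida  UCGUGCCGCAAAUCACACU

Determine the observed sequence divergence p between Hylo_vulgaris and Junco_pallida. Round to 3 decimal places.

0.263

Differing sites — 3:U/G; 5:C/G; 11:C/A; 12:C/A; 15:G/A.
There are 5 differences over 19 sites, so p = 5/19 = 0.263.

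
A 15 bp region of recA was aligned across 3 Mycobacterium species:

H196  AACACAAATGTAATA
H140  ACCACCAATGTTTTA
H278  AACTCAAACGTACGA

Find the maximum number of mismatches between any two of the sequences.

7

Pairwise Hamming distances:
  H196 vs H140: 4
  H196 vs H278: 4
  H140 vs H278: 7
The largest is 7, between H140 and H278.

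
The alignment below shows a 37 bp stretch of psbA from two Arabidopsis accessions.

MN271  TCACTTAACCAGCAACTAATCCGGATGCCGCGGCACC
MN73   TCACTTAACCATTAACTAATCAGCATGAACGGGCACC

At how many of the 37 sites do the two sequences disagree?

8

The sequences differ at positions 12 (G/T), 13 (C/T), 22 (C/A), 24 (G/C), 28 (C/A), 29 (C/A), 30 (G/C), 31 (C/G).
That gives 8 mismatches out of 37 aligned sites, so the Hamming distance is 8.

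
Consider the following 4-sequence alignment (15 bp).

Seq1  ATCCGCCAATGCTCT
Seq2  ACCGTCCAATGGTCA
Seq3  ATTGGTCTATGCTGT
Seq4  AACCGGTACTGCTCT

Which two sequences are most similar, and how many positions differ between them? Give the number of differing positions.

4

Pairwise Hamming distances:
  Seq1 vs Seq2: 5
  Seq1 vs Seq3: 5
  Seq1 vs Seq4: 4
  Seq2 vs Seq3: 8
  Seq2 vs Seq4: 8
  Seq3 vs Seq4: 8
The smallest is 4, between Seq1 and Seq4.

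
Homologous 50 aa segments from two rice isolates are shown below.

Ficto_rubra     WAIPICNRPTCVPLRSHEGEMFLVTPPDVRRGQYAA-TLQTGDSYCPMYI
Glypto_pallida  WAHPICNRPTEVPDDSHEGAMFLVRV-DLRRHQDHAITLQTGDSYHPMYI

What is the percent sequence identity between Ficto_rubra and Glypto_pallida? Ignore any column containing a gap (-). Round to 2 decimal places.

Excluding the 2 gap columns leaves 48 comparable sites.
Differing sites — 3:I/H; 11:C/E; 14:L/D; 15:R/D; 20:E/A; 25:T/R; 26:P/V; 29:V/L; 32:G/H; 34:Y/D; 35:A/H; 46:C/H.
36 of the 48 comparable sites match, so the percent identity is 36/48 × 100 = 75.00%.

75.00%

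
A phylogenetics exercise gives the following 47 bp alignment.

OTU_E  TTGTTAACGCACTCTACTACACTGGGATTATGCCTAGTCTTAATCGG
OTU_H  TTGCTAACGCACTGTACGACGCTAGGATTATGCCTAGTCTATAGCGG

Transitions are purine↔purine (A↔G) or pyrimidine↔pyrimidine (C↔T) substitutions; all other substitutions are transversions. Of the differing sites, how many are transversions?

5

Differing sites — 4:T/C (Ti); 14:C/G (Tv); 18:T/G (Tv); 21:A/G (Ti); 24:G/A (Ti); 41:T/A (Tv); 42:A/T (Tv); 44:T/G (Tv).
Of the 8 differences, 3 transitions and 5 transversions, so the answer is 5.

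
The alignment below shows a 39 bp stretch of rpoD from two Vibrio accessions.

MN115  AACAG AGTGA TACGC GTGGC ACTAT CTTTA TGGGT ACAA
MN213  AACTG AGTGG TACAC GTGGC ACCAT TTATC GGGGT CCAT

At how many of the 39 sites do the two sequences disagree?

Mismatches occur at site 4 (A/T), site 10 (A/G), site 14 (G/A), site 23 (T/C), site 26 (C/T), site 28 (T/A), site 30 (A/C), site 31 (T/G), site 36 (A/C), site 39 (A/T).
That gives 10 mismatches out of 39 aligned sites, so the Hamming distance is 10.

10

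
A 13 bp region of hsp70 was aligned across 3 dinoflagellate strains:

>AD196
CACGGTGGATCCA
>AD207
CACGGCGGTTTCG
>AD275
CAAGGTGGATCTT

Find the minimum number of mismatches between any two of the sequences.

3

Pairwise Hamming distances:
  AD196 vs AD207: 4
  AD196 vs AD275: 3
  AD207 vs AD275: 6
The smallest is 3, between AD196 and AD275.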